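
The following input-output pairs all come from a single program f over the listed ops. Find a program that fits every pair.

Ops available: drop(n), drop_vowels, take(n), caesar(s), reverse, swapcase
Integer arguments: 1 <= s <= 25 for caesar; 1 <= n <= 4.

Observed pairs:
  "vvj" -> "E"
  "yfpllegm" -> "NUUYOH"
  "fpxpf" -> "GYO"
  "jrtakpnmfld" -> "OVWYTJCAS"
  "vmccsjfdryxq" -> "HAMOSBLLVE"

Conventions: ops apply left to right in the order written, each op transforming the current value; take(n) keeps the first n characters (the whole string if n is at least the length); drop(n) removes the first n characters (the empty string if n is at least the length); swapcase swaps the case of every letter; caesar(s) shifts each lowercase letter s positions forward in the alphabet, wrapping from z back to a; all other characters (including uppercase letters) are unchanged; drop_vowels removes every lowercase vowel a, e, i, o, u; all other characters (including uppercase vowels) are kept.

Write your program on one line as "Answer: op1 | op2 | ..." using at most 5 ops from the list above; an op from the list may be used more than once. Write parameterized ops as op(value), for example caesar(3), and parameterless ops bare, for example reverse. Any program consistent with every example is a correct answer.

reverse | caesar(9) | swapcase | drop(2)

Check, running the answer program on each example:
  "vvj" -> "jvv" -> "see" -> "SEE" -> "E"
  "yfpllegm" -> "mgellpfy" -> "vpnuuyoh" -> "VPNUUYOH" -> "NUUYOH"
  "fpxpf" -> "fpxpf" -> "oygyo" -> "OYGYO" -> "GYO"
  "jrtakpnmfld" -> "dlfmnpkatrj" -> "muovwytjcas" -> "MUOVWYTJCAS" -> "OVWYTJCAS"
  "vmccsjfdryxq" -> "qxyrdfjsccmv" -> "zghamosbllve" -> "ZGHAMOSBLLVE" -> "HAMOSBLLVE"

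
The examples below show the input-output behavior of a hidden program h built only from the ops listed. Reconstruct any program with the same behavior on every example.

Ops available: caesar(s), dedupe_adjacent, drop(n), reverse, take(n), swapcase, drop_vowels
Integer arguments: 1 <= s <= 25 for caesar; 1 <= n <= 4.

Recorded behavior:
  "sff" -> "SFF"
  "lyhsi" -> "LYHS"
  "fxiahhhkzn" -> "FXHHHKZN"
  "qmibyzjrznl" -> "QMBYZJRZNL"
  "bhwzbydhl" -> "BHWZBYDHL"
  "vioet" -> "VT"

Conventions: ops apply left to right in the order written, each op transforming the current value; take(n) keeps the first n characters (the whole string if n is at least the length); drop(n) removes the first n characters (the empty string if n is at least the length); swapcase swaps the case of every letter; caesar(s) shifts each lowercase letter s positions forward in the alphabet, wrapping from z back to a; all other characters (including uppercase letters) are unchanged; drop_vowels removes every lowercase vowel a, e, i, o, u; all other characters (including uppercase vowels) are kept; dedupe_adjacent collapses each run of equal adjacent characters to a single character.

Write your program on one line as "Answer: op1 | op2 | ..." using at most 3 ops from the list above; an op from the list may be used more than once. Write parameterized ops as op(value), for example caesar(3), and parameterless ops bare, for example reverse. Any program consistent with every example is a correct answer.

drop_vowels | swapcase

Check, running the answer program on each example:
  "sff" -> "sff" -> "SFF"
  "lyhsi" -> "lyhs" -> "LYHS"
  "fxiahhhkzn" -> "fxhhhkzn" -> "FXHHHKZN"
  "qmibyzjrznl" -> "qmbyzjrznl" -> "QMBYZJRZNL"
  "bhwzbydhl" -> "bhwzbydhl" -> "BHWZBYDHL"
  "vioet" -> "vt" -> "VT"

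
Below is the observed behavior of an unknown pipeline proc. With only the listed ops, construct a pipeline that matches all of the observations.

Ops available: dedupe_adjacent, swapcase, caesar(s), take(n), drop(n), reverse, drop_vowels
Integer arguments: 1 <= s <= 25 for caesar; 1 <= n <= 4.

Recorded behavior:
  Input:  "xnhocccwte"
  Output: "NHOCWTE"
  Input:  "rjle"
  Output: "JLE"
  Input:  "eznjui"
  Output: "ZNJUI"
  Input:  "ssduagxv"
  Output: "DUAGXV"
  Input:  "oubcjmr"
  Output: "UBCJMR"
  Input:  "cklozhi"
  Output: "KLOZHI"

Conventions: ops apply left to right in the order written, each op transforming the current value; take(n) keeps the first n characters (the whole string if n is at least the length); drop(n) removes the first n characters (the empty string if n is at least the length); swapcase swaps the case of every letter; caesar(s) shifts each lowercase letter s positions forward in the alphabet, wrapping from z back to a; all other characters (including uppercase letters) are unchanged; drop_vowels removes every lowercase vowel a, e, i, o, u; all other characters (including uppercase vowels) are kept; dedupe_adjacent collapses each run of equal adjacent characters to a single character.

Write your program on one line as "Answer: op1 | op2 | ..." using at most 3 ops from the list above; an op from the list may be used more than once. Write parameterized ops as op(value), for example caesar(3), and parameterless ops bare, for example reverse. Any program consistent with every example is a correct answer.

dedupe_adjacent | swapcase | drop(1)

Check, running the answer program on each example:
  "xnhocccwte" -> "xnhocwte" -> "XNHOCWTE" -> "NHOCWTE"
  "rjle" -> "rjle" -> "RJLE" -> "JLE"
  "eznjui" -> "eznjui" -> "EZNJUI" -> "ZNJUI"
  "ssduagxv" -> "sduagxv" -> "SDUAGXV" -> "DUAGXV"
  "oubcjmr" -> "oubcjmr" -> "OUBCJMR" -> "UBCJMR"
  "cklozhi" -> "cklozhi" -> "CKLOZHI" -> "KLOZHI"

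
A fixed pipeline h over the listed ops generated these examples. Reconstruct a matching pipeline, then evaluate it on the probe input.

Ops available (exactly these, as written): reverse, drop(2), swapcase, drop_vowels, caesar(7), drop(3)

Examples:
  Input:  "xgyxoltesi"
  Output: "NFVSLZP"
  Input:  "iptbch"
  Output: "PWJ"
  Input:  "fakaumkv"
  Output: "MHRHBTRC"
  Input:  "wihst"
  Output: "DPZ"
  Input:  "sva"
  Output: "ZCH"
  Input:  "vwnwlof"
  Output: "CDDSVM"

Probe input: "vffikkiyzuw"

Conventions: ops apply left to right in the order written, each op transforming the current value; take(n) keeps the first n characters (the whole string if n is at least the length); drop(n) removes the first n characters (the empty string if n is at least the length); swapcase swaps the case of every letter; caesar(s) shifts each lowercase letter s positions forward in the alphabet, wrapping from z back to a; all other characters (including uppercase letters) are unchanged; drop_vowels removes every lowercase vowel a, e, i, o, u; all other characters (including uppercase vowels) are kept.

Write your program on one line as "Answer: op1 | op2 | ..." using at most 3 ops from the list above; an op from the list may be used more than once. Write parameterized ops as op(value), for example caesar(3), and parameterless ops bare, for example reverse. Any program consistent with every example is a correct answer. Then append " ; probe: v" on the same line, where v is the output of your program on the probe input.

caesar(7) | drop_vowels | swapcase ; probe: "CMMPRRPFGBD"

Check, running the answer program on each example:
  "xgyxoltesi" -> "enfevsalzp" -> "nfvslzp" -> "NFVSLZP"
  "iptbch" -> "pwaijo" -> "pwj" -> "PWJ"
  "fakaumkv" -> "mhrhbtrc" -> "mhrhbtrc" -> "MHRHBTRC"
  "wihst" -> "dpoza" -> "dpz" -> "DPZ"
  "sva" -> "zch" -> "zch" -> "ZCH"
  "vwnwlof" -> "cdudsvm" -> "cddsvm" -> "CDDSVM"
  probe: "vffikkiyzuw" -> "cmmprrpfgbd" -> "cmmprrpfgbd" -> "CMMPRRPFGBD"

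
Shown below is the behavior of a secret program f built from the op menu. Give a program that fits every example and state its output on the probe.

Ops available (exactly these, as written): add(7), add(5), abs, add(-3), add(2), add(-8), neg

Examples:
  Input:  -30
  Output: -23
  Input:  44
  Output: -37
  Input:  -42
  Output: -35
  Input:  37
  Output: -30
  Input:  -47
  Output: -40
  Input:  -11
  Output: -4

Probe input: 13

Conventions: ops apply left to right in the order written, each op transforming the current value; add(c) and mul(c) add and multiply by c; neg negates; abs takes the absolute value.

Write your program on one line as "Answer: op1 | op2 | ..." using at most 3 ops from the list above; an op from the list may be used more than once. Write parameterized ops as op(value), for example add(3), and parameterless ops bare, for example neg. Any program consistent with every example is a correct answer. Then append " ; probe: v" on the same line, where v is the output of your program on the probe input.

abs | neg | add(7) ; probe: -6

Check, running the answer program on each example:
  -30 -> 30 -> -30 -> -23
  44 -> 44 -> -44 -> -37
  -42 -> 42 -> -42 -> -35
  37 -> 37 -> -37 -> -30
  -47 -> 47 -> -47 -> -40
  -11 -> 11 -> -11 -> -4
  probe: 13 -> 13 -> -13 -> -6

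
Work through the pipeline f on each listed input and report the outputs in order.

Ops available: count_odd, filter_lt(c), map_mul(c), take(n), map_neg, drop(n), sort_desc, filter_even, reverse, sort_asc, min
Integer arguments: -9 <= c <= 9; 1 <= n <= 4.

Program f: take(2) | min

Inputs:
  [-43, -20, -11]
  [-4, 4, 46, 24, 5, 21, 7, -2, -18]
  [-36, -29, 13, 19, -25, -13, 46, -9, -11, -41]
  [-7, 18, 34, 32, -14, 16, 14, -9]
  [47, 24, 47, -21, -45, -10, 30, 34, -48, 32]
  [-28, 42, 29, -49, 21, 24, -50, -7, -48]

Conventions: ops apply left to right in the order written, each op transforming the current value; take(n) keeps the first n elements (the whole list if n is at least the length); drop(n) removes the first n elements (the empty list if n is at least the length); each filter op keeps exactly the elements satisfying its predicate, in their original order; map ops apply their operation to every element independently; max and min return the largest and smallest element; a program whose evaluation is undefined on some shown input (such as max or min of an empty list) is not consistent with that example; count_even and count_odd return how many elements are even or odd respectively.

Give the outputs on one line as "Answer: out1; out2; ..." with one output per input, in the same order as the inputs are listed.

Execution, op by op:
  [-43, -20, -11] -> [-43, -20] -> -43
  [-4, 4, 46, 24, 5, 21, 7, -2, -18] -> [-4, 4] -> -4
  [-36, -29, 13, 19, -25, -13, 46, -9, -11, -41] -> [-36, -29] -> -36
  [-7, 18, 34, 32, -14, 16, 14, -9] -> [-7, 18] -> -7
  [47, 24, 47, -21, -45, -10, 30, 34, -48, 32] -> [47, 24] -> 24
  [-28, 42, 29, -49, 21, 24, -50, -7, -48] -> [-28, 42] -> -28

-43; -4; -36; -7; 24; -28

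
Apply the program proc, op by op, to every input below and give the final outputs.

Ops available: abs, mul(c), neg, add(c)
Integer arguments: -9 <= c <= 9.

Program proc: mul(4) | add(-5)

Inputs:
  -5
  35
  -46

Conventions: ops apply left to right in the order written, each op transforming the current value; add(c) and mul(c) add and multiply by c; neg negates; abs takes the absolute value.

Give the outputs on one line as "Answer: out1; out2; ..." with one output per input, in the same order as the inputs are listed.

-25; 135; -189

Execution, op by op:
  -5 -> -20 -> -25
  35 -> 140 -> 135
  -46 -> -184 -> -189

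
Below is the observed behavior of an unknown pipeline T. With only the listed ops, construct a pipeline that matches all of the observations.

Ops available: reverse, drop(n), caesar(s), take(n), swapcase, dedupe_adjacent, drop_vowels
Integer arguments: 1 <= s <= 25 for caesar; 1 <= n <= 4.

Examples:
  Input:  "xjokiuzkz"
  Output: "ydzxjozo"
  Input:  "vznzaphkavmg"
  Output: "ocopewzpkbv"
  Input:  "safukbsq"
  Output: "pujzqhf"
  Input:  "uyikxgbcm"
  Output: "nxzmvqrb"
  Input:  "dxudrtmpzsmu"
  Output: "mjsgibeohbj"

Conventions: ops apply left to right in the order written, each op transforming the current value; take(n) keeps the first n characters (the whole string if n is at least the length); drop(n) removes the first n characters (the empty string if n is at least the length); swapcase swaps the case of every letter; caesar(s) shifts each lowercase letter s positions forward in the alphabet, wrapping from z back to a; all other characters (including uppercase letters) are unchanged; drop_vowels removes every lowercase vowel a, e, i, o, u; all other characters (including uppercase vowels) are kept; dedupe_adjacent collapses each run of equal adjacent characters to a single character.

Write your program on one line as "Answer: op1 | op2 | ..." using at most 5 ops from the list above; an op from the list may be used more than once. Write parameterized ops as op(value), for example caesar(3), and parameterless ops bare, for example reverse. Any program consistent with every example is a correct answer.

reverse | caesar(15) | reverse | drop(1)

Check, running the answer program on each example:
  "xjokiuzkz" -> "zkzuikojx" -> "ozojxzdym" -> "mydzxjozo" -> "ydzxjozo"
  "vznzaphkavmg" -> "gmvakhpaznzv" -> "vbkpzwepocok" -> "kocopewzpkbv" -> "ocopewzpkbv"
  "safukbsq" -> "qsbkufas" -> "fhqzjuph" -> "hpujzqhf" -> "pujzqhf"
  "uyikxgbcm" -> "mcbgxkiyu" -> "brqvmzxnj" -> "jnxzmvqrb" -> "nxzmvqrb"
  "dxudrtmpzsmu" -> "umszpmtrduxd" -> "jbhoebigsjms" -> "smjsgibeohbj" -> "mjsgibeohbj"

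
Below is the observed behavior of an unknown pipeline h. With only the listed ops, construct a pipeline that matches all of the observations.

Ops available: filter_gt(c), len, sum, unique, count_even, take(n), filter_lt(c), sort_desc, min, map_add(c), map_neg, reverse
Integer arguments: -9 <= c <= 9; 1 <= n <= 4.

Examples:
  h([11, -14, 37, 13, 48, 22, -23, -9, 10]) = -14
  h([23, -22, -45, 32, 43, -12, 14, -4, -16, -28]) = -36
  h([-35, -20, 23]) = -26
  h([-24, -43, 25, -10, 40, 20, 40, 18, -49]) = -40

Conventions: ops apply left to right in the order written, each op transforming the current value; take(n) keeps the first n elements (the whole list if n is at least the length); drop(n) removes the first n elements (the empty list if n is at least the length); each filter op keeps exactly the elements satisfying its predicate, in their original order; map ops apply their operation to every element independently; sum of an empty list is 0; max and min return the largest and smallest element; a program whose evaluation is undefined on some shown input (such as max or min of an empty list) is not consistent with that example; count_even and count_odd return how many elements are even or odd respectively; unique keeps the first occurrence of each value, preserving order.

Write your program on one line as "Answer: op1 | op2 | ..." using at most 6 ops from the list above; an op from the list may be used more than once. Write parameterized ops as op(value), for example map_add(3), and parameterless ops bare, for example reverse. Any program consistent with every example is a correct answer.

sort_desc | filter_lt(-3) | reverse | map_add(9) | min

Check, running the answer program on each example:
  [11, -14, 37, 13, 48, 22, -23, -9, 10] -> [48, 37, 22, 13, 11, 10, -9, -14, -23] -> [-9, -14, -23] -> [-23, -14, -9] -> [-14, -5, 0] -> -14
  [23, -22, -45, 32, 43, -12, 14, -4, -16, -28] -> [43, 32, 23, 14, -4, -12, -16, -22, -28, -45] -> [-4, -12, -16, -22, -28, -45] -> [-45, -28, -22, -16, -12, -4] -> [-36, -19, -13, -7, -3, 5] -> -36
  [-35, -20, 23] -> [23, -20, -35] -> [-20, -35] -> [-35, -20] -> [-26, -11] -> -26
  [-24, -43, 25, -10, 40, 20, 40, 18, -49] -> [40, 40, 25, 20, 18, -10, -24, -43, -49] -> [-10, -24, -43, -49] -> [-49, -43, -24, -10] -> [-40, -34, -15, -1] -> -40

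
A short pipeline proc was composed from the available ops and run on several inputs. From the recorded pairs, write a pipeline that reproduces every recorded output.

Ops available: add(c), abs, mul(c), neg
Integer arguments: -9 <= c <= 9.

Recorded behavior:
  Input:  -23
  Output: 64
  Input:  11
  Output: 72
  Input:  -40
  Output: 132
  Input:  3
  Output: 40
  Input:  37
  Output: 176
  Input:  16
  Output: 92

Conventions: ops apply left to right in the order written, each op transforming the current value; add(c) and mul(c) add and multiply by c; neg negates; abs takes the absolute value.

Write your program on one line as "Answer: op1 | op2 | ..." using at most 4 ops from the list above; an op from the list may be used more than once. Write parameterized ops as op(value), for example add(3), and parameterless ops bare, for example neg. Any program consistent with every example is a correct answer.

add(7) | mul(4) | abs

Check, running the answer program on each example:
  -23 -> -16 -> -64 -> 64
  11 -> 18 -> 72 -> 72
  -40 -> -33 -> -132 -> 132
  3 -> 10 -> 40 -> 40
  37 -> 44 -> 176 -> 176
  16 -> 23 -> 92 -> 92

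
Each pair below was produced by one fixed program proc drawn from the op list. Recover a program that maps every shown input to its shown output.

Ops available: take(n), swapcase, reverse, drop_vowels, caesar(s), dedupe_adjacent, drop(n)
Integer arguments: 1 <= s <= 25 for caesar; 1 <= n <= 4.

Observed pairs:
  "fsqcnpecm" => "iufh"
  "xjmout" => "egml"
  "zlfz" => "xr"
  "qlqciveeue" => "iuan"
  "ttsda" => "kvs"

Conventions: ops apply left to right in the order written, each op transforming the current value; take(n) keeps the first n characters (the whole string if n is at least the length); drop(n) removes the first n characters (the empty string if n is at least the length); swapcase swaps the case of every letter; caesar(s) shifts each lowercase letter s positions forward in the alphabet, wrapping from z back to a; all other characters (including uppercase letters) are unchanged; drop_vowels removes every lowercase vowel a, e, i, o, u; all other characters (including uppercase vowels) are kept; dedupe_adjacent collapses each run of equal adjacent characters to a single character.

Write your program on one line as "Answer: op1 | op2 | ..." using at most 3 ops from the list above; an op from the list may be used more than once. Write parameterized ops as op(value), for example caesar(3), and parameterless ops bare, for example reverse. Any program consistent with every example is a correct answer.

drop(2) | take(4) | caesar(18)

Check, running the answer program on each example:
  "fsqcnpecm" -> "qcnpecm" -> "qcnp" -> "iufh"
  "xjmout" -> "mout" -> "mout" -> "egml"
  "zlfz" -> "fz" -> "fz" -> "xr"
  "qlqciveeue" -> "qciveeue" -> "qciv" -> "iuan"
  "ttsda" -> "sda" -> "sda" -> "kvs"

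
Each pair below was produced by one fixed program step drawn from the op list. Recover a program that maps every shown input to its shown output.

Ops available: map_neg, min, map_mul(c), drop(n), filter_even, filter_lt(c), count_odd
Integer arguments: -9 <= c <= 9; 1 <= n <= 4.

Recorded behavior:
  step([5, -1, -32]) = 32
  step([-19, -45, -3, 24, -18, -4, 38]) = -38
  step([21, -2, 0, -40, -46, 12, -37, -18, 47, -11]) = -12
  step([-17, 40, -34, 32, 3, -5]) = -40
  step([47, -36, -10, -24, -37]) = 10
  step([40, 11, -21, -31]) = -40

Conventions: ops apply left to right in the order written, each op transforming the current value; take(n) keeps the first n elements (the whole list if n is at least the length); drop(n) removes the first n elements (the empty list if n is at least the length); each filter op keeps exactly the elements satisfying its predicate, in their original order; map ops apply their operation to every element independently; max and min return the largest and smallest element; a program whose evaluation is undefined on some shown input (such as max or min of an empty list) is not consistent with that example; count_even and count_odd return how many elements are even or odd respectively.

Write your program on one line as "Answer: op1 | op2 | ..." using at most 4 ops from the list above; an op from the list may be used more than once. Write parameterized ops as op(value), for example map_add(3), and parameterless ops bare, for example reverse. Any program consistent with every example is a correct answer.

filter_even | map_neg | min

Check, running the answer program on each example:
  [5, -1, -32] -> [-32] -> [32] -> 32
  [-19, -45, -3, 24, -18, -4, 38] -> [24, -18, -4, 38] -> [-24, 18, 4, -38] -> -38
  [21, -2, 0, -40, -46, 12, -37, -18, 47, -11] -> [-2, 0, -40, -46, 12, -18] -> [2, 0, 40, 46, -12, 18] -> -12
  [-17, 40, -34, 32, 3, -5] -> [40, -34, 32] -> [-40, 34, -32] -> -40
  [47, -36, -10, -24, -37] -> [-36, -10, -24] -> [36, 10, 24] -> 10
  [40, 11, -21, -31] -> [40] -> [-40] -> -40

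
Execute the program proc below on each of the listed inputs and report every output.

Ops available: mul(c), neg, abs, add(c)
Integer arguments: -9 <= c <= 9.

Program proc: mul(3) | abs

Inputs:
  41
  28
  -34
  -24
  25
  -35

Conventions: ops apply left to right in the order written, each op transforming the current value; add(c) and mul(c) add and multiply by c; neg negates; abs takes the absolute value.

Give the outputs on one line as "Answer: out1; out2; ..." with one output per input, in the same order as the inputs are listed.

Execution, op by op:
  41 -> 123 -> 123
  28 -> 84 -> 84
  -34 -> -102 -> 102
  -24 -> -72 -> 72
  25 -> 75 -> 75
  -35 -> -105 -> 105

123; 84; 102; 72; 75; 105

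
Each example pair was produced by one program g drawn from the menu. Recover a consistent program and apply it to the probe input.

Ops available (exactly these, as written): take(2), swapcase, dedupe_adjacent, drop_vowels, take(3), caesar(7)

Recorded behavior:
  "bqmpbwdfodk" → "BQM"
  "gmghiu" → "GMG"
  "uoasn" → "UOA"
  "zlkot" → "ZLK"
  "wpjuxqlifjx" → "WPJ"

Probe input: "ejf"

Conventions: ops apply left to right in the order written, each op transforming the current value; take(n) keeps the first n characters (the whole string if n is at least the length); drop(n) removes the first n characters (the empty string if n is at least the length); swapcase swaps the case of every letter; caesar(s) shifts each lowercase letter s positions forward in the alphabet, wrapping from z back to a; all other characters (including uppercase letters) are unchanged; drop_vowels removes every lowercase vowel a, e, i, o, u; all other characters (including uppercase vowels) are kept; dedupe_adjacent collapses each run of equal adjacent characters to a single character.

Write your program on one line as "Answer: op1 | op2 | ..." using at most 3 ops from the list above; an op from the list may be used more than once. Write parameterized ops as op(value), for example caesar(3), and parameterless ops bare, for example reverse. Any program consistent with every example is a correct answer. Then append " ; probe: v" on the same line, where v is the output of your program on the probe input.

swapcase | take(3) ; probe: "EJF"

Check, running the answer program on each example:
  "bqmpbwdfodk" -> "BQMPBWDFODK" -> "BQM"
  "gmghiu" -> "GMGHIU" -> "GMG"
  "uoasn" -> "UOASN" -> "UOA"
  "zlkot" -> "ZLKOT" -> "ZLK"
  "wpjuxqlifjx" -> "WPJUXQLIFJX" -> "WPJ"
  probe: "ejf" -> "EJF" -> "EJF"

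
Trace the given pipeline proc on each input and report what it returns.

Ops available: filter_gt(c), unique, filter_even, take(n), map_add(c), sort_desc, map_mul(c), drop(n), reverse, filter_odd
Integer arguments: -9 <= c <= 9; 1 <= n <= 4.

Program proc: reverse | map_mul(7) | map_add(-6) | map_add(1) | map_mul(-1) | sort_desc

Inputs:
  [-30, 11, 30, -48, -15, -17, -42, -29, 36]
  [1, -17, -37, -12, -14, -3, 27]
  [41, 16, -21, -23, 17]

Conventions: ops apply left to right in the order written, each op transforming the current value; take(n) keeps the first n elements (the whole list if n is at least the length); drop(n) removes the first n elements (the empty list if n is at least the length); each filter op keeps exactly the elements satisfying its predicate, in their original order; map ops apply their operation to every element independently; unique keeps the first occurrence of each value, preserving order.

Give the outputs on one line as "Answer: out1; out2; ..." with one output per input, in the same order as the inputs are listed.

Execution, op by op:
  [-30, 11, 30, -48, -15, -17, -42, -29, 36] -> [36, -29, -42, -17, -15, -48, 30, 11, -30] -> [252, -203, -294, -119, -105, -336, 210, 77, -210] -> [246, -209, -300, -125, -111, -342, 204, 71, -216] -> [247, -208, -299, -124, -110, -341, 205, 72, -215] -> [-247, 208, 299, 124, 110, 341, -205, -72, 215] -> [341, 299, 215, 208, 124, 110, -72, -205, -247]
  [1, -17, -37, -12, -14, -3, 27] -> [27, -3, -14, -12, -37, -17, 1] -> [189, -21, -98, -84, -259, -119, 7] -> [183, -27, -104, -90, -265, -125, 1] -> [184, -26, -103, -89, -264, -124, 2] -> [-184, 26, 103, 89, 264, 124, -2] -> [264, 124, 103, 89, 26, -2, -184]
  [41, 16, -21, -23, 17] -> [17, -23, -21, 16, 41] -> [119, -161, -147, 112, 287] -> [113, -167, -153, 106, 281] -> [114, -166, -152, 107, 282] -> [-114, 166, 152, -107, -282] -> [166, 152, -107, -114, -282]

[341, 299, 215, 208, 124, 110, -72, -205, -247]; [264, 124, 103, 89, 26, -2, -184]; [166, 152, -107, -114, -282]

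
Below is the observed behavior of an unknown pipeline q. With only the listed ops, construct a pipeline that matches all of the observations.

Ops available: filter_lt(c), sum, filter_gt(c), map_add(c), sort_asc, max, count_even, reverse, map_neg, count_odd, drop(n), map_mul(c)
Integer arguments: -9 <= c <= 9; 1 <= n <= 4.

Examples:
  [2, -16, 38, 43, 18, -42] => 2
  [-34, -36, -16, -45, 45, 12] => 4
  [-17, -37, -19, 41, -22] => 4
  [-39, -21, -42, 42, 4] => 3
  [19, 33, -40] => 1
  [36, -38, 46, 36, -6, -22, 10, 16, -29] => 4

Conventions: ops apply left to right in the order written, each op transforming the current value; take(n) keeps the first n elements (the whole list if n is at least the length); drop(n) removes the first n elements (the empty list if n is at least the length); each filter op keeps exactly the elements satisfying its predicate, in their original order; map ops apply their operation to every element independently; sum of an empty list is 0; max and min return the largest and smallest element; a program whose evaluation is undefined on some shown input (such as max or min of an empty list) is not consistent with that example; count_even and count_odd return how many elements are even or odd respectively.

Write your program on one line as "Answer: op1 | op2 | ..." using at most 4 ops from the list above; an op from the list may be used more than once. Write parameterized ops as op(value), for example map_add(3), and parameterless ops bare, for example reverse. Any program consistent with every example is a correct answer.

map_mul(6) | filter_lt(0) | reverse | count_even

Check, running the answer program on each example:
  [2, -16, 38, 43, 18, -42] -> [12, -96, 228, 258, 108, -252] -> [-96, -252] -> [-252, -96] -> 2
  [-34, -36, -16, -45, 45, 12] -> [-204, -216, -96, -270, 270, 72] -> [-204, -216, -96, -270] -> [-270, -96, -216, -204] -> 4
  [-17, -37, -19, 41, -22] -> [-102, -222, -114, 246, -132] -> [-102, -222, -114, -132] -> [-132, -114, -222, -102] -> 4
  [-39, -21, -42, 42, 4] -> [-234, -126, -252, 252, 24] -> [-234, -126, -252] -> [-252, -126, -234] -> 3
  [19, 33, -40] -> [114, 198, -240] -> [-240] -> [-240] -> 1
  [36, -38, 46, 36, -6, -22, 10, 16, -29] -> [216, -228, 276, 216, -36, -132, 60, 96, -174] -> [-228, -36, -132, -174] -> [-174, -132, -36, -228] -> 4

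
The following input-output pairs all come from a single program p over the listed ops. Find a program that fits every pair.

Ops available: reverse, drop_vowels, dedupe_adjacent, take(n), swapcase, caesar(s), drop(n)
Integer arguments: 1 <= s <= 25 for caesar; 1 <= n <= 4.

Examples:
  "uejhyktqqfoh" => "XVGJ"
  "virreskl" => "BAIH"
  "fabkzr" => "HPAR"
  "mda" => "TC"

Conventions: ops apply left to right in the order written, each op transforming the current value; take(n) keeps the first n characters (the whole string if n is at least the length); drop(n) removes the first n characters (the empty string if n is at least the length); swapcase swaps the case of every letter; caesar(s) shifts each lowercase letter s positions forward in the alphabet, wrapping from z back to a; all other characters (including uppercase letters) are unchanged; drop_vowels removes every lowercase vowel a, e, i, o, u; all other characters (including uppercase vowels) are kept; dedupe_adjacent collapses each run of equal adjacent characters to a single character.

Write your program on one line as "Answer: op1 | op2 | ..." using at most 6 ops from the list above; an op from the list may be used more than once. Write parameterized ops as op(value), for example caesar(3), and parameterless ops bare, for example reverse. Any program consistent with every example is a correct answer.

drop_vowels | dedupe_adjacent | reverse | caesar(16) | take(4) | swapcase

Check, running the answer program on each example:
  "uejhyktqqfoh" -> "jhyktqqfh" -> "jhyktqfh" -> "hfqtkyhj" -> "xvgjaoxz" -> "xvgj" -> "XVGJ"
  "virreskl" -> "vrrskl" -> "vrskl" -> "lksrv" -> "baihl" -> "baih" -> "BAIH"
  "fabkzr" -> "fbkzr" -> "fbkzr" -> "rzkbf" -> "hparv" -> "hpar" -> "HPAR"
  "mda" -> "md" -> "md" -> "dm" -> "tc" -> "tc" -> "TC"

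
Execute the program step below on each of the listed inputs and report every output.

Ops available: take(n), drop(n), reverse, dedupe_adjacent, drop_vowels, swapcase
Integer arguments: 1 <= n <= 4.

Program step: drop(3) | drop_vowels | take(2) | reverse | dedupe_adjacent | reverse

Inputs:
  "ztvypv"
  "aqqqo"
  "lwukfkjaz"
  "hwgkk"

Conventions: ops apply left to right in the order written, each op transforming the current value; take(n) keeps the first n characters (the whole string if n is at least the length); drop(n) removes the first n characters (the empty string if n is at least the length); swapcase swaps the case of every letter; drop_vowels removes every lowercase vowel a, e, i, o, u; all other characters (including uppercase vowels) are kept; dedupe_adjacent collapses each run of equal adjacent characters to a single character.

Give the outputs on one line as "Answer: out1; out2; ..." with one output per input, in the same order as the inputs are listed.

"yp"; "q"; "kf"; "k"

Execution, op by op:
  "ztvypv" -> "ypv" -> "ypv" -> "yp" -> "py" -> "py" -> "yp"
  "aqqqo" -> "qo" -> "q" -> "q" -> "q" -> "q" -> "q"
  "lwukfkjaz" -> "kfkjaz" -> "kfkjz" -> "kf" -> "fk" -> "fk" -> "kf"
  "hwgkk" -> "kk" -> "kk" -> "kk" -> "kk" -> "k" -> "k"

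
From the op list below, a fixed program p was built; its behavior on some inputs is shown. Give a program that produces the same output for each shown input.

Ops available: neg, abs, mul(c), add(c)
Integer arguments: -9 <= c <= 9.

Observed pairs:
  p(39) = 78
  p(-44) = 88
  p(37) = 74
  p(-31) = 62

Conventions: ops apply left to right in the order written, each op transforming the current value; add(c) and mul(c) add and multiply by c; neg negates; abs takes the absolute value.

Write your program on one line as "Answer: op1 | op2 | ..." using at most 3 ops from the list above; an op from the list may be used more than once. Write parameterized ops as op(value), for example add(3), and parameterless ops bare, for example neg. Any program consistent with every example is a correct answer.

mul(-2) | abs

Check, running the answer program on each example:
  39 -> -78 -> 78
  -44 -> 88 -> 88
  37 -> -74 -> 74
  -31 -> 62 -> 62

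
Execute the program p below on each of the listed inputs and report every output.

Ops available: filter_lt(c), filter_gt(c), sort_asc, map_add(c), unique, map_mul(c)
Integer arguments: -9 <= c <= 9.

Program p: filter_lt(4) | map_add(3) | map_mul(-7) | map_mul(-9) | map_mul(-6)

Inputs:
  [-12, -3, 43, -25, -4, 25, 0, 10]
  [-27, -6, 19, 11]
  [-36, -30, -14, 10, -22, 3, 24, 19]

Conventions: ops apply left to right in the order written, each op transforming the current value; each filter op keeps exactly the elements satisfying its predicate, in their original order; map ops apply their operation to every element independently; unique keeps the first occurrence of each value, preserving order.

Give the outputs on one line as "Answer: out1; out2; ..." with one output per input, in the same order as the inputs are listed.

[3402, 0, 8316, 378, -1134]; [9072, 1134]; [12474, 10206, 4158, 7182, -2268]

Execution, op by op:
  [-12, -3, 43, -25, -4, 25, 0, 10] -> [-12, -3, -25, -4, 0] -> [-9, 0, -22, -1, 3] -> [63, 0, 154, 7, -21] -> [-567, 0, -1386, -63, 189] -> [3402, 0, 8316, 378, -1134]
  [-27, -6, 19, 11] -> [-27, -6] -> [-24, -3] -> [168, 21] -> [-1512, -189] -> [9072, 1134]
  [-36, -30, -14, 10, -22, 3, 24, 19] -> [-36, -30, -14, -22, 3] -> [-33, -27, -11, -19, 6] -> [231, 189, 77, 133, -42] -> [-2079, -1701, -693, -1197, 378] -> [12474, 10206, 4158, 7182, -2268]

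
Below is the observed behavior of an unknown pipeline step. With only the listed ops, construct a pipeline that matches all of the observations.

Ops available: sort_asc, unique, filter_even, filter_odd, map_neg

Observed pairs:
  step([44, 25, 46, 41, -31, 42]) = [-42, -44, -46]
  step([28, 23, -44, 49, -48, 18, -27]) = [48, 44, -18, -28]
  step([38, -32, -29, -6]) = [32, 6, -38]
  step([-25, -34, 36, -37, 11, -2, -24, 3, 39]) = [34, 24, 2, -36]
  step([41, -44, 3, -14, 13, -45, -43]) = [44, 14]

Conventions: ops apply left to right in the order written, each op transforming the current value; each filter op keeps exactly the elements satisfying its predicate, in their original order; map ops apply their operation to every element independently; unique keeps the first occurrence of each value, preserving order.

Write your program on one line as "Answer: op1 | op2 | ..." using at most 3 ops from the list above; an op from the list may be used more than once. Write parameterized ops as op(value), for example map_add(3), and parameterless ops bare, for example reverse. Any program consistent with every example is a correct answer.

filter_even | sort_asc | map_neg

Check, running the answer program on each example:
  [44, 25, 46, 41, -31, 42] -> [44, 46, 42] -> [42, 44, 46] -> [-42, -44, -46]
  [28, 23, -44, 49, -48, 18, -27] -> [28, -44, -48, 18] -> [-48, -44, 18, 28] -> [48, 44, -18, -28]
  [38, -32, -29, -6] -> [38, -32, -6] -> [-32, -6, 38] -> [32, 6, -38]
  [-25, -34, 36, -37, 11, -2, -24, 3, 39] -> [-34, 36, -2, -24] -> [-34, -24, -2, 36] -> [34, 24, 2, -36]
  [41, -44, 3, -14, 13, -45, -43] -> [-44, -14] -> [-44, -14] -> [44, 14]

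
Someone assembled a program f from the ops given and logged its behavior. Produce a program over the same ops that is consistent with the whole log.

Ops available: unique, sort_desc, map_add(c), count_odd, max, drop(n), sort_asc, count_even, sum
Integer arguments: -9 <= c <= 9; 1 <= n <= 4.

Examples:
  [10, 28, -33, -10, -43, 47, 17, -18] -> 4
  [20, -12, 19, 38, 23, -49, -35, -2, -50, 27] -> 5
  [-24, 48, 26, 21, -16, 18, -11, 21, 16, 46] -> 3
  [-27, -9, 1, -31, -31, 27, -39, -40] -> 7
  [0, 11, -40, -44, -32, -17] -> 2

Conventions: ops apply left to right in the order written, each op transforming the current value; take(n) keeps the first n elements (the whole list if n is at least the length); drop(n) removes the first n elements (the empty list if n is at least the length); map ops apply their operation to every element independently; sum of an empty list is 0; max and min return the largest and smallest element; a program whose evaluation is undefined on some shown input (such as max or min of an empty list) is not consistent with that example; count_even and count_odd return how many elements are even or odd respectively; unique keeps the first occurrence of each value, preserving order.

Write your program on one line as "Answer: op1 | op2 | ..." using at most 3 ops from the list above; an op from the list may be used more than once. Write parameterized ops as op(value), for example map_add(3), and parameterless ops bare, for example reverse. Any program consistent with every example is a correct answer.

map_add(5) | map_add(-6) | count_even

Check, running the answer program on each example:
  [10, 28, -33, -10, -43, 47, 17, -18] -> [15, 33, -28, -5, -38, 52, 22, -13] -> [9, 27, -34, -11, -44, 46, 16, -19] -> 4
  [20, -12, 19, 38, 23, -49, -35, -2, -50, 27] -> [25, -7, 24, 43, 28, -44, -30, 3, -45, 32] -> [19, -13, 18, 37, 22, -50, -36, -3, -51, 26] -> 5
  [-24, 48, 26, 21, -16, 18, -11, 21, 16, 46] -> [-19, 53, 31, 26, -11, 23, -6, 26, 21, 51] -> [-25, 47, 25, 20, -17, 17, -12, 20, 15, 45] -> 3
  [-27, -9, 1, -31, -31, 27, -39, -40] -> [-22, -4, 6, -26, -26, 32, -34, -35] -> [-28, -10, 0, -32, -32, 26, -40, -41] -> 7
  [0, 11, -40, -44, -32, -17] -> [5, 16, -35, -39, -27, -12] -> [-1, 10, -41, -45, -33, -18] -> 2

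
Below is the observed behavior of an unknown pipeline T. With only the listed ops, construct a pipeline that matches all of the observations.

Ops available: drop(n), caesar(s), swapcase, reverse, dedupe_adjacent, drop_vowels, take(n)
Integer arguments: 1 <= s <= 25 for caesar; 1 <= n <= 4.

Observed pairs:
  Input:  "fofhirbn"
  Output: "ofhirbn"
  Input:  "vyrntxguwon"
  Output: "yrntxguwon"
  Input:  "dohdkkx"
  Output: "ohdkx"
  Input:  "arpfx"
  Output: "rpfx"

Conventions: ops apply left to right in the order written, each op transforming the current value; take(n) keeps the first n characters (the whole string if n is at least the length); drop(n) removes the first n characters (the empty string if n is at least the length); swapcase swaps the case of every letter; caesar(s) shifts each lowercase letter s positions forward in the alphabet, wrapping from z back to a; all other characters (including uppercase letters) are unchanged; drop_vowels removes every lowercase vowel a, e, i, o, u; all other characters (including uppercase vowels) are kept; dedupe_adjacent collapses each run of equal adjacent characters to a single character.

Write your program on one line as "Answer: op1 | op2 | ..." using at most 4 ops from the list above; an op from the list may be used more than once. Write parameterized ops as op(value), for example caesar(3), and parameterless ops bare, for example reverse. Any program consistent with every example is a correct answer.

drop(1) | swapcase | dedupe_adjacent | swapcase

Check, running the answer program on each example:
  "fofhirbn" -> "ofhirbn" -> "OFHIRBN" -> "OFHIRBN" -> "ofhirbn"
  "vyrntxguwon" -> "yrntxguwon" -> "YRNTXGUWON" -> "YRNTXGUWON" -> "yrntxguwon"
  "dohdkkx" -> "ohdkkx" -> "OHDKKX" -> "OHDKX" -> "ohdkx"
  "arpfx" -> "rpfx" -> "RPFX" -> "RPFX" -> "rpfx"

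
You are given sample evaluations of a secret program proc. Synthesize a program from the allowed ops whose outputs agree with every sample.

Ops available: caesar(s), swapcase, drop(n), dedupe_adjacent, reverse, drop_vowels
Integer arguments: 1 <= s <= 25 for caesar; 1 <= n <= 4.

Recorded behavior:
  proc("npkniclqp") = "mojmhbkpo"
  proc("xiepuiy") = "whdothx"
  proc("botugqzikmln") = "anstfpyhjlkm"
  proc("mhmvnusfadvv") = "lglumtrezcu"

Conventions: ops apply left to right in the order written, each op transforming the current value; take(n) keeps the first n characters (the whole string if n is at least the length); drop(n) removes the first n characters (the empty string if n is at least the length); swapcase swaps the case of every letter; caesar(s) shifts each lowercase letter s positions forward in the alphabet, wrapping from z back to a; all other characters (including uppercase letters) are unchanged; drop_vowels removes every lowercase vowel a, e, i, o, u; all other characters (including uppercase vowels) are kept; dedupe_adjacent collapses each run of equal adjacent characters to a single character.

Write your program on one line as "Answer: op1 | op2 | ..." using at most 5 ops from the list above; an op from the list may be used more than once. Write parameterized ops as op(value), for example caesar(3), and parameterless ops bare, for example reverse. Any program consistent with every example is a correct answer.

reverse | caesar(9) | caesar(16) | dedupe_adjacent | reverse

Check, running the answer program on each example:
  "npkniclqp" -> "pqlcinkpn" -> "yzulrwtyw" -> "opkbhmjom" -> "opkbhmjom" -> "mojmhbkpo"
  "xiepuiy" -> "yiupeix" -> "hrdynrg" -> "xhtodhw" -> "xhtodhw" -> "whdothx"
  "botugqzikmln" -> "nlmkizqgutob" -> "wuvtrizpdcxk" -> "mkljhypftsna" -> "mkljhypftsna" -> "anstfpyhjlkm"
  "mhmvnusfadvv" -> "vvdafsunvmhm" -> "eemjobdwevqv" -> "uuczertmulgl" -> "uczertmulgl" -> "lglumtrezcu"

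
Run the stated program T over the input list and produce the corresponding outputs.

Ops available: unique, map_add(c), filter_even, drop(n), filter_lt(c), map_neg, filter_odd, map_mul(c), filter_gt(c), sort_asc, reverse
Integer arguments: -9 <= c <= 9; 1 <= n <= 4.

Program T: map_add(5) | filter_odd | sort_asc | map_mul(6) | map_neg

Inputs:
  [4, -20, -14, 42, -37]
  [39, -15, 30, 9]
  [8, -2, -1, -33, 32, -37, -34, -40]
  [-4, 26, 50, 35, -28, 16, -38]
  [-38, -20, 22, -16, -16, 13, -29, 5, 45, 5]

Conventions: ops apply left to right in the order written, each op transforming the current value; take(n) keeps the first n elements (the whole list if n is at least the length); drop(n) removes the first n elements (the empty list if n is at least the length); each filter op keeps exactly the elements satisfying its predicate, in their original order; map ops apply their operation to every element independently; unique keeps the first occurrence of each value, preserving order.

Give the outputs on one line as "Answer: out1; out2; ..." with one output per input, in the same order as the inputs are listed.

[90, 54, -54, -282]; [-210]; [210, 174, -18, -78, -222]; [198, 138, -6, -126, -186, -330]; [198, 90, 66, 66, -162]

Execution, op by op:
  [4, -20, -14, 42, -37] -> [9, -15, -9, 47, -32] -> [9, -15, -9, 47] -> [-15, -9, 9, 47] -> [-90, -54, 54, 282] -> [90, 54, -54, -282]
  [39, -15, 30, 9] -> [44, -10, 35, 14] -> [35] -> [35] -> [210] -> [-210]
  [8, -2, -1, -33, 32, -37, -34, -40] -> [13, 3, 4, -28, 37, -32, -29, -35] -> [13, 3, 37, -29, -35] -> [-35, -29, 3, 13, 37] -> [-210, -174, 18, 78, 222] -> [210, 174, -18, -78, -222]
  [-4, 26, 50, 35, -28, 16, -38] -> [1, 31, 55, 40, -23, 21, -33] -> [1, 31, 55, -23, 21, -33] -> [-33, -23, 1, 21, 31, 55] -> [-198, -138, 6, 126, 186, 330] -> [198, 138, -6, -126, -186, -330]
  [-38, -20, 22, -16, -16, 13, -29, 5, 45, 5] -> [-33, -15, 27, -11, -11, 18, -24, 10, 50, 10] -> [-33, -15, 27, -11, -11] -> [-33, -15, -11, -11, 27] -> [-198, -90, -66, -66, 162] -> [198, 90, 66, 66, -162]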